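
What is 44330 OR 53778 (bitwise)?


0b1010110100101010 | 0b1101001000010010 = 0b1111111100111010 = 65338

65338


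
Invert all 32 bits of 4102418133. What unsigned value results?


4102418133 ^ 4294967295 = 192549162

192549162


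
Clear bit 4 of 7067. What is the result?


7067 & ~(1 << 4) = 7051

7051


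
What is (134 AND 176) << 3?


Step 1: 134 & 176 = 128
Step 2: 128 << 3 = 1024

1024


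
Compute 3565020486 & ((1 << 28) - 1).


3565020486 & 268435455 = 75359558

75359558


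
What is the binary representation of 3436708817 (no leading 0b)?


3436708817 = 11001100110110000000001111010001 in binary

11001100110110000000001111010001


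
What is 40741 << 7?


0b1001111100100101 << 7 = 0b10011111001001010000000 = 5214848

5214848


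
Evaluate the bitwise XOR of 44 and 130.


0b101100 ^ 0b10000010 = 0b10101110 = 174

174


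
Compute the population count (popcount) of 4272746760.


0b11111110101011001111000100001000 has 17 set bits

17


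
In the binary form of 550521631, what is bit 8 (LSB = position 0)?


0b100000110100000100101100011111, position 8 = 1

1


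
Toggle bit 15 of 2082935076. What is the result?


2082935076 ^ (1 << 15) = 2082935076 ^ 32768 = 2082967844

2082967844


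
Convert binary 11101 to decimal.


11101 in decimal = 29

29


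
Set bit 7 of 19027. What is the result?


19027 | (1 << 7) = 19027 | 128 = 19155

19155


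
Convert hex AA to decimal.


AA hex = 170 decimal

170


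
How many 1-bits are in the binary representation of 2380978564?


0b10001101111010101101100110000100 has 16 set bits

16


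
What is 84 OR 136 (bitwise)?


0b1010100 | 0b10001000 = 0b11011100 = 220

220


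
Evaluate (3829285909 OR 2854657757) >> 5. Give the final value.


Step 1: 3829285909 | 2854657757 = 3997097693
Step 2: 3997097693 >> 5 = 124909302

124909302


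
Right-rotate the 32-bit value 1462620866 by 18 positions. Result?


Rotate 0b1010111001011011101001011000010 right by 18 (32-bit) = 0b1110100101100001001010111001011 = 1957729739

1957729739


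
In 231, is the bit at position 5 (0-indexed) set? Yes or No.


0b11100111, bit 5 = 1. Yes

Yes


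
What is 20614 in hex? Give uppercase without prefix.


20614 = 5086 hex

5086


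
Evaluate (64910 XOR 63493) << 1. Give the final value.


Step 1: 64910 ^ 63493 = 1419
Step 2: 1419 << 1 = 2838

2838


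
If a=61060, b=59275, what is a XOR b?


61060 ^ 59275 = 2319

2319


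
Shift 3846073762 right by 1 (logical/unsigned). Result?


0b11100101001111100110110110100010 >> 1 = 0b1110010100111110011011011010001 = 1923036881

1923036881


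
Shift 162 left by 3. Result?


0b10100010 << 3 = 0b10100010000 = 1296

1296


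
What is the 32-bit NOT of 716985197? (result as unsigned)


~0b101010101111000101001101101101 = 0b11010101010000111010110010010010 = 3577982098 (32-bit unsigned)

3577982098


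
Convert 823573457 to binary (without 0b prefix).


823573457 = 110001000101101011101111010001 in binary

110001000101101011101111010001


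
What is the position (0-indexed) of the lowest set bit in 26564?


0b110011111000100. Lowest set bit at position 2

2


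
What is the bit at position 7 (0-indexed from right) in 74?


0b1001010, position 7 = 0

0


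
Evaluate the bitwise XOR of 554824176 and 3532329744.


0b100001000100011111000111110000 ^ 0b11010010100010110001001100010000 = 0b11110011100110101110001011100000 = 4087014112

4087014112


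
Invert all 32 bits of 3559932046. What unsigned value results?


3559932046 ^ 4294967295 = 735035249

735035249


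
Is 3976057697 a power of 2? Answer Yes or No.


0b11101100111111011101001101100001. Multiple bits set => No

No


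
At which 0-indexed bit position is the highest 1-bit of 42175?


0b1010010010111111. Highest set bit at position 15

15


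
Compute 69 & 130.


0b1000101 & 0b10000010 = 0b0 = 0

0


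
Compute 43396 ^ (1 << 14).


43396 ^ (1 << 14) = 43396 ^ 16384 = 59780

59780


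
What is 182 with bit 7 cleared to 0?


182 & ~(1 << 7) = 54

54


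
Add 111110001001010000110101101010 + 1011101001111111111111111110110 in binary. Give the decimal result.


111110001001010000110101101010 + 1011101001111111111111111110110 = 10011011011001010000110101100000 = 2607091040

2607091040


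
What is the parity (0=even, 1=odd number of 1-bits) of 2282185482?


0b10001000000001110110001100001010 has 11 ones => parity 1

1


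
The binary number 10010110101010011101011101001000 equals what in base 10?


10010110101010011101011101001000 in decimal = 2527713096

2527713096


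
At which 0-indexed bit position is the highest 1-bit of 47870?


0b1011101011111110. Highest set bit at position 15

15


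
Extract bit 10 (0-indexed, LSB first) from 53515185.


0b11001100001001001110110001, position 10 = 0

0


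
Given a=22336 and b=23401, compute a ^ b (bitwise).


22336 ^ 23401 = 3113

3113


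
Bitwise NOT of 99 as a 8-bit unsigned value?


~0b1100011 = 0b10011100 = 156 (8-bit unsigned)

156


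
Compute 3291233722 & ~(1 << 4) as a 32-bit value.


3291233722 & ~(1 << 4) = 3291233706

3291233706


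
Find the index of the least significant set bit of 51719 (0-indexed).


0b1100101000000111. Lowest set bit at position 0

0


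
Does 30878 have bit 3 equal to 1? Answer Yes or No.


0b111100010011110, bit 3 = 1. Yes

Yes


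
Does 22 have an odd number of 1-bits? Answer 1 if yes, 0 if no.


0b10110 has 3 ones => parity 1

1


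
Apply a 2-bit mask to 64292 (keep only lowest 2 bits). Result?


64292 & 3 = 0

0


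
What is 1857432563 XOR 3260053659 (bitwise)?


0b1101110101101100010101111110011 ^ 0b11000010010100000111100010011011 = 0b10101100111001100101001101101000 = 2900775784

2900775784


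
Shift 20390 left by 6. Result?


0b100111110100110 << 6 = 0b100111110100110000000 = 1304960

1304960


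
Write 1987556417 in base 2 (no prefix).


1987556417 = 1110110011101111011010001000001 in binary

1110110011101111011010001000001


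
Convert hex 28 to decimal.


28 hex = 40 decimal

40


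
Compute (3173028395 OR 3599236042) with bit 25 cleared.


Step 1: 3173028395 | 3599236042 = 4289199083
Step 2: 4289199083 & ~(1 << 25) = 4255644651

4255644651


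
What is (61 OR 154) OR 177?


Step 1: 61 | 154 = 191
Step 2: 191 | 177 = 191

191


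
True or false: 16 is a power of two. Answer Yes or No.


0b10000. Only one bit set => Yes

Yes


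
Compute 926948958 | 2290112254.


0b110111010000000001111001011110 | 0b10001000100000000101011011111110 = 0b10111111110000000101111011111110 = 3217055486

3217055486


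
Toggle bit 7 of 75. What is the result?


75 ^ (1 << 7) = 75 ^ 128 = 203

203


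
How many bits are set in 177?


0b10110001 has 4 set bits

4


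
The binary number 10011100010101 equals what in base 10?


10011100010101 in decimal = 10005

10005


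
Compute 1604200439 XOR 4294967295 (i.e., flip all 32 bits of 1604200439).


1604200439 ^ 4294967295 = 2690766856

2690766856


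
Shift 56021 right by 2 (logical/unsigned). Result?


0b1101101011010101 >> 2 = 0b11011010110101 = 14005

14005


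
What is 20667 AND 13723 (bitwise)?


0b101000010111011 & 0b11010110011011 = 0b1000010011011 = 4251

4251


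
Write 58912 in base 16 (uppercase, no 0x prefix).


58912 = E620 hex

E620


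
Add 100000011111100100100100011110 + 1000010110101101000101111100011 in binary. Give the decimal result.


100000011111100100100100011110 + 1000010110101101000101111100011 = 1100011010101001101010100000001 = 1666503937

1666503937


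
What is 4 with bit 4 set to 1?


4 | (1 << 4) = 4 | 16 = 20

20


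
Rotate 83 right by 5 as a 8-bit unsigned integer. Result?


Rotate 0b1010011 right by 5 (8-bit) = 0b10011010 = 154

154


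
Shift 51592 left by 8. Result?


0b1100100110001000 << 8 = 0b110010011000100000000000 = 13207552

13207552


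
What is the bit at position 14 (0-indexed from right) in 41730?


0b1010001100000010, position 14 = 0

0


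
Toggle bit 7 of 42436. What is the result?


42436 ^ (1 << 7) = 42436 ^ 128 = 42308

42308


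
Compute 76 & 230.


0b1001100 & 0b11100110 = 0b1000100 = 68

68


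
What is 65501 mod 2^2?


65501 & 3 = 1

1


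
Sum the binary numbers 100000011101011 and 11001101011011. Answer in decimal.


100000011101011 + 11001101011011 = 111010001000110 = 29766

29766


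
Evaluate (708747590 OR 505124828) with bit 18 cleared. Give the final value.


Step 1: 708747590 | 505124828 = 1044363230
Step 2: 1044363230 & ~(1 << 18) = 1044101086

1044101086


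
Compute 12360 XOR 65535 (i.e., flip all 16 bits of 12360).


12360 ^ 65535 = 53175

53175


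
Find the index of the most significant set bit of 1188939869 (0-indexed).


0b1000110110111011100100001011101. Highest set bit at position 30

30


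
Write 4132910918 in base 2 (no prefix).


4132910918 = 11110110010101110011011101000110 in binary

11110110010101110011011101000110


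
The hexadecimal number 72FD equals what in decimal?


72FD hex = 29437 decimal

29437


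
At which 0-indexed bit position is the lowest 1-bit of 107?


0b1101011. Lowest set bit at position 0

0


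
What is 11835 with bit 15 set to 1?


11835 | (1 << 15) = 11835 | 32768 = 44603

44603


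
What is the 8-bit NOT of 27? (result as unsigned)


~0b11011 = 0b11100100 = 228 (8-bit unsigned)

228


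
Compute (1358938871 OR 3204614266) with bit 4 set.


Step 1: 1358938871 | 3204614266 = 4294953727
Step 2: 4294953727 | (1 << 4) = 4294953727 | 16 = 4294953727

4294953727


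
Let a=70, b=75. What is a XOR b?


70 ^ 75 = 13

13


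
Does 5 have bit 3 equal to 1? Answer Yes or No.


0b101, bit 3 = 0. No

No


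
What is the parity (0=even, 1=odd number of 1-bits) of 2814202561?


0b10100111101111010101001011000001 has 17 ones => parity 1

1


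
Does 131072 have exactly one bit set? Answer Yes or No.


0b100000000000000000. Only one bit set => Yes

Yes


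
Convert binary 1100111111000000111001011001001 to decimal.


1100111111000000111001011001001 in decimal = 1742762697

1742762697


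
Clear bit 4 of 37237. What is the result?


37237 & ~(1 << 4) = 37221

37221


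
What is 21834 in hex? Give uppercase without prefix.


21834 = 554A hex

554A


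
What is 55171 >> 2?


0b1101011110000011 >> 2 = 0b11010111100000 = 13792

13792


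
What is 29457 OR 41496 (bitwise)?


0b111001100010001 | 0b1010001000011000 = 0b1111001100011001 = 62233

62233


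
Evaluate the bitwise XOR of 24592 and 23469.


0b110000000010000 ^ 0b101101110101101 = 0b11101110111101 = 15293

15293


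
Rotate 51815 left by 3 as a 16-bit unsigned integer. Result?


Rotate 0b1100101001100111 left by 3 (16-bit) = 0b101001100111110 = 21310

21310


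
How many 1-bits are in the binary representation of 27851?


0b110110011001011 has 9 set bits

9


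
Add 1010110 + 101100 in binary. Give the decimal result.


1010110 + 101100 = 10000010 = 130

130


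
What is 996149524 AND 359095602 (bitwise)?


0b111011011000000000100100010100 & 0b10101011001110101110100110010 = 0b10001011000000000100100010000 = 291506448

291506448


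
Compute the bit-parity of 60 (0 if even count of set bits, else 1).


0b111100 has 4 ones => parity 0

0


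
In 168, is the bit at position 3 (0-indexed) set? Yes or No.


0b10101000, bit 3 = 1. Yes

Yes


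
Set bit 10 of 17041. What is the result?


17041 | (1 << 10) = 17041 | 1024 = 18065

18065


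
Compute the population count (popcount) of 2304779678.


0b10001001011000000010010110011110 has 13 set bits

13


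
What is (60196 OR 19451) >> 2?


Step 1: 60196 | 19451 = 60415
Step 2: 60415 >> 2 = 15103

15103


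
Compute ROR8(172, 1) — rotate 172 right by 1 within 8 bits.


Rotate 0b10101100 right by 1 (8-bit) = 0b1010110 = 86

86


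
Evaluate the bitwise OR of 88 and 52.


0b1011000 | 0b110100 = 0b1111100 = 124

124


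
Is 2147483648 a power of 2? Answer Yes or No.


0b10000000000000000000000000000000. Only one bit set => Yes

Yes


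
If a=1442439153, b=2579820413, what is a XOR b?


1442439153 ^ 2579820413 = 3426562188

3426562188


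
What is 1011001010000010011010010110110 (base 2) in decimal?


1011001010000010011010010110110 in decimal = 1497445558

1497445558


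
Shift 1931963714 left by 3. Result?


0b1110011001001110110110101000010 << 3 = 0b1110011001001110110110101000010000 = 15455709712

15455709712


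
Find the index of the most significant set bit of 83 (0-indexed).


0b1010011. Highest set bit at position 6

6


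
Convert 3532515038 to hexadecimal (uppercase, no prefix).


3532515038 = D28DE6DE hex

D28DE6DE


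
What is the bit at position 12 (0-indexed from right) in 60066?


0b1110101010100010, position 12 = 0

0


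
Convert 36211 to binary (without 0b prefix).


36211 = 1000110101110011 in binary

1000110101110011


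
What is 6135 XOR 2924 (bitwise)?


0b1011111110111 ^ 0b101101101100 = 0b1110010011011 = 7323

7323


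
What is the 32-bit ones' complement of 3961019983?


3961019983 ^ 4294967295 = 333947312

333947312


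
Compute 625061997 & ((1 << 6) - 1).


625061997 & 63 = 45

45


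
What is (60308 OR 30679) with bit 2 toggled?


Step 1: 60308 | 30679 = 65495
Step 2: 65495 ^ (1 << 2) = 65495 ^ 4 = 65491

65491


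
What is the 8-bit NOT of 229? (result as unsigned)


~0b11100101 = 0b11010 = 26 (8-bit unsigned)

26


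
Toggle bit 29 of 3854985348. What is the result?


3854985348 ^ (1 << 29) = 3854985348 ^ 536870912 = 3318114436

3318114436


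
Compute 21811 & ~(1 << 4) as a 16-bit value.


21811 & ~(1 << 4) = 21795

21795


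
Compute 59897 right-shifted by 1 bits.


0b1110100111111001 >> 1 = 0b111010011111100 = 29948

29948


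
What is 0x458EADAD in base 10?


458EADAD hex = 1166978477 decimal

1166978477


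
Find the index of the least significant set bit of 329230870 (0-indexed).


0b10011100111111010101000010110. Lowest set bit at position 1

1


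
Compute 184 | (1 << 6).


184 | (1 << 6) = 184 | 64 = 248

248


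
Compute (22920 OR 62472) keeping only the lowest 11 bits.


Step 1: 22920 | 62472 = 64904
Step 2: 64904 & 2047 = 1416

1416


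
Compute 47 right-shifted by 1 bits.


0b101111 >> 1 = 0b10111 = 23

23


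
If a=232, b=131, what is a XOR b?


232 ^ 131 = 107

107


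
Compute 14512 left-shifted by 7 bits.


0b11100010110000 << 7 = 0b111000101100000000000 = 1857536

1857536


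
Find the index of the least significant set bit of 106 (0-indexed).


0b1101010. Lowest set bit at position 1

1


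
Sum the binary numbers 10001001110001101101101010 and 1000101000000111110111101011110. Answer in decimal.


10001001110001101101101010 + 1000101000000111110111101011110 = 1000111001010110000101011001000 = 1194003144

1194003144


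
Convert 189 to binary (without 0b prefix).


189 = 10111101 in binary

10111101


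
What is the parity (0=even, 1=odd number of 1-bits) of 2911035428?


0b10101101100000101110000000100100 has 12 ones => parity 0

0


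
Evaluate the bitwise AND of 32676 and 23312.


0b111111110100100 & 0b101101100010000 = 0b101101100000000 = 23296

23296


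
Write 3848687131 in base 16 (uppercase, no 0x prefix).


3848687131 = E5664E1B hex

E5664E1B


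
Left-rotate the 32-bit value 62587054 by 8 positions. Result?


Rotate 0b11101110110000000010101110 left by 8 (32-bit) = 0b10111011000000001010111000000011 = 3137383939

3137383939


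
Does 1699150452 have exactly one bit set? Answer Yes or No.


0b1100101010001101111101001110100. Multiple bits set => No

No


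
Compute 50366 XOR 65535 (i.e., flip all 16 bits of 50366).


50366 ^ 65535 = 15169

15169


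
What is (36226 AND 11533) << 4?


Step 1: 36226 & 11533 = 3328
Step 2: 3328 << 4 = 53248

53248


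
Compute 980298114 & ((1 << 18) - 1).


980298114 & 262143 = 141698

141698


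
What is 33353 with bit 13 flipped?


33353 ^ (1 << 13) = 33353 ^ 8192 = 41545

41545


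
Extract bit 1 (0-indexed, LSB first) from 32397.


0b111111010001101, position 1 = 0

0


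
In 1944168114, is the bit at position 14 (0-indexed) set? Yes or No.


0b1110011111000011010011010110010, bit 14 = 0. No

No


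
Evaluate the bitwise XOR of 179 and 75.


0b10110011 ^ 0b1001011 = 0b11111000 = 248

248


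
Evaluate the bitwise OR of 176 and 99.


0b10110000 | 0b1100011 = 0b11110011 = 243

243


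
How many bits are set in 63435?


0b1111011111001011 has 12 set bits

12


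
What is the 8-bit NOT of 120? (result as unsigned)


~0b1111000 = 0b10000111 = 135 (8-bit unsigned)

135


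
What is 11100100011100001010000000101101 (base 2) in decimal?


11100100011100001010000000101101 in decimal = 3832586285

3832586285


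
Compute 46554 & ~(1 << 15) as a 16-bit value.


46554 & ~(1 << 15) = 13786

13786


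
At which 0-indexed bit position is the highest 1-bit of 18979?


0b100101000100011. Highest set bit at position 14

14


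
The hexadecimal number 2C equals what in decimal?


2C hex = 44 decimal

44


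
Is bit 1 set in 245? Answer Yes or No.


0b11110101, bit 1 = 0. No

No


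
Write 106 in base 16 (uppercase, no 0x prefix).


106 = 6A hex

6A


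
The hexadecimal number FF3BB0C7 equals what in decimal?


FF3BB0C7 hex = 4282101959 decimal

4282101959


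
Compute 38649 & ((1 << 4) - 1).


38649 & 15 = 9

9


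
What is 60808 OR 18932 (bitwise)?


0b1110110110001000 | 0b100100111110100 = 0b1110110111111100 = 60924

60924


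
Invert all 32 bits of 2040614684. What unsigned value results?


2040614684 ^ 4294967295 = 2254352611

2254352611


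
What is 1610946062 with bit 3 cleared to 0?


1610946062 & ~(1 << 3) = 1610946054

1610946054


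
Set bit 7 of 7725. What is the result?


7725 | (1 << 7) = 7725 | 128 = 7853

7853


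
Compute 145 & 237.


0b10010001 & 0b11101101 = 0b10000001 = 129

129


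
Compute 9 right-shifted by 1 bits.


0b1001 >> 1 = 0b100 = 4

4


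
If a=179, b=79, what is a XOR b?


179 ^ 79 = 252

252


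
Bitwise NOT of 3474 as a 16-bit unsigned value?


~0b110110010010 = 0b1111001001101101 = 62061 (16-bit unsigned)

62061


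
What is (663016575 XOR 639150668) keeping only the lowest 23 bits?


Step 1: 663016575 ^ 639150668 = 27033139
Step 2: 27033139 & 8388607 = 1867315

1867315


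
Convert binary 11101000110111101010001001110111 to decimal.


11101000110111101010001001110111 in decimal = 3906904695

3906904695


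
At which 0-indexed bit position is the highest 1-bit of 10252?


0b10100000001100. Highest set bit at position 13

13


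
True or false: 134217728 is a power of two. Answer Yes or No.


0b1000000000000000000000000000. Only one bit set => Yes

Yes


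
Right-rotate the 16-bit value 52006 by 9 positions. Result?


Rotate 0b1100101100100110 right by 9 (16-bit) = 0b1001001101100101 = 37733

37733


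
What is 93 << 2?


0b1011101 << 2 = 0b101110100 = 372

372


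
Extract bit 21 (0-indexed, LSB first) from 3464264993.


0b11001110011111000111110100100001, position 21 = 1

1


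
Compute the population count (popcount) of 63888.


0b1111100110010000 has 8 set bits

8


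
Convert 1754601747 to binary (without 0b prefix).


1754601747 = 1101000100101010001100100010011 in binary

1101000100101010001100100010011


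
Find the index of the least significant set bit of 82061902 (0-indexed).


0b100111001000010101001001110. Lowest set bit at position 1

1


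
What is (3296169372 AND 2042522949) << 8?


Step 1: 3296169372 & 2042522949 = 1077284100
Step 2: 1077284100 << 8 = 275784729600

275784729600


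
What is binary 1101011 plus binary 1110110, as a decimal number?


1101011 + 1110110 = 11100001 = 225

225


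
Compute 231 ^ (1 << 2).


231 ^ (1 << 2) = 231 ^ 4 = 227

227


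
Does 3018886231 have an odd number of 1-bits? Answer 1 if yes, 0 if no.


0b10110011111100001000110001010111 has 17 ones => parity 1

1


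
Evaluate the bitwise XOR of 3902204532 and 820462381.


0b11101000100101101110101001110100 ^ 0b110000111001110100001100101101 = 0b11011000011100011010100101011001 = 3631327577

3631327577


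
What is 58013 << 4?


0b1110001010011101 << 4 = 0b11100010100111010000 = 928208

928208


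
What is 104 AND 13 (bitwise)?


0b1101000 & 0b1101 = 0b1000 = 8

8


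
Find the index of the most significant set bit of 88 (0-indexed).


0b1011000. Highest set bit at position 6

6


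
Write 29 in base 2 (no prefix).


29 = 11101 in binary

11101


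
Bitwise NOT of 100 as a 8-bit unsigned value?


~0b1100100 = 0b10011011 = 155 (8-bit unsigned)

155


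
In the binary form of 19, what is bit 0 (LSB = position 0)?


0b10011, position 0 = 1

1


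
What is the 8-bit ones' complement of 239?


239 ^ 255 = 16

16


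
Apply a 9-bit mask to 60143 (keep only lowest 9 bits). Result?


60143 & 511 = 239

239


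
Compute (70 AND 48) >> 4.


Step 1: 70 & 48 = 0
Step 2: 0 >> 4 = 0

0


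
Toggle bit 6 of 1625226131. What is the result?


1625226131 ^ (1 << 6) = 1625226131 ^ 64 = 1625226195

1625226195


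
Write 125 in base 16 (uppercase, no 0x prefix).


125 = 7D hex

7D


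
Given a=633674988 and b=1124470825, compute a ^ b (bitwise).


633674988 ^ 1124470825 = 1724058821

1724058821


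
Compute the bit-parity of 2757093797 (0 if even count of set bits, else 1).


0b10100100010101011110100110100101 has 16 ones => parity 0

0


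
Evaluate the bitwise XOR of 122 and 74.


0b1111010 ^ 0b1001010 = 0b110000 = 48

48


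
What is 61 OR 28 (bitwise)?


0b111101 | 0b11100 = 0b111101 = 61

61


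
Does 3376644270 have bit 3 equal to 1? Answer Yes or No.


0b11001001010000111000000010101110, bit 3 = 1. Yes

Yes


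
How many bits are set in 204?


0b11001100 has 4 set bits

4


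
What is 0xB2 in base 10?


B2 hex = 178 decimal

178


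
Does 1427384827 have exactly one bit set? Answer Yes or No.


0b1010101000101000010100111111011. Multiple bits set => No

No


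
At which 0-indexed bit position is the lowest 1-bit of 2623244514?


0b10011100010110111000100011100010. Lowest set bit at position 1

1


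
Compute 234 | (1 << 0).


234 | (1 << 0) = 234 | 1 = 235

235


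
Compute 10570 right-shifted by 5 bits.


0b10100101001010 >> 5 = 0b101001010 = 330

330


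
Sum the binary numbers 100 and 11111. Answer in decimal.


100 + 11111 = 100011 = 35

35


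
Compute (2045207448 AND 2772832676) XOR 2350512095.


Step 1: 2045207448 & 2772832676 = 558236032
Step 2: 558236032 ^ 2350512095 = 2908747359

2908747359


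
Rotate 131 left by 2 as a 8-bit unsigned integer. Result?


Rotate 0b10000011 left by 2 (8-bit) = 0b1110 = 14

14


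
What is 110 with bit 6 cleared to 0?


110 & ~(1 << 6) = 46

46


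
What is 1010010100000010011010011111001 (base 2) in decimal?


1010010100000010011010011111001 in decimal = 1384199417

1384199417


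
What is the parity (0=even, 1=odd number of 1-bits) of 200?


0b11001000 has 3 ones => parity 1

1


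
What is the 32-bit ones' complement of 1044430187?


1044430187 ^ 4294967295 = 3250537108

3250537108


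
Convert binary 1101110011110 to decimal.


1101110011110 in decimal = 7070

7070


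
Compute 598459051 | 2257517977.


0b100011101010111100001010101011 | 0b10000110100011101111110110011001 = 0b10100111101011111111111110111011 = 2813329339

2813329339


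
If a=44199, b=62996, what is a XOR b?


44199 ^ 62996 = 23219

23219


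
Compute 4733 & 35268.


0b1001001111101 & 0b1000100111000100 = 0b1000100 = 68

68


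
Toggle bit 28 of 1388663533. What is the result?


1388663533 ^ (1 << 28) = 1388663533 ^ 268435456 = 1120228077

1120228077


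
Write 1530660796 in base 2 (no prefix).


1530660796 = 1011011001111000000011110111100 in binary

1011011001111000000011110111100


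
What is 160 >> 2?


0b10100000 >> 2 = 0b101000 = 40

40


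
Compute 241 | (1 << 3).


241 | (1 << 3) = 241 | 8 = 249

249


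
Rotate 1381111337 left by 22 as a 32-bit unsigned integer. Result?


Rotate 0b1010010010100100001011000101001 left by 22 (32-bit) = 0b10001010010101001001010010000101 = 2320798853

2320798853


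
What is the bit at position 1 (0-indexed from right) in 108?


0b1101100, position 1 = 0

0


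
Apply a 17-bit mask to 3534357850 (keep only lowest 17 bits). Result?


3534357850 & 131071 = 1370

1370


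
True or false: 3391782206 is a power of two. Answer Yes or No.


0b11001010001010100111110100111110. Multiple bits set => No

No


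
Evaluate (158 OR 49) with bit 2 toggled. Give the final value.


Step 1: 158 | 49 = 191
Step 2: 191 ^ (1 << 2) = 191 ^ 4 = 187

187


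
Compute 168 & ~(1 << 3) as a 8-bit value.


168 & ~(1 << 3) = 160

160


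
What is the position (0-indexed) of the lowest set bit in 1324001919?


0b1001110111010101010101001111111. Lowest set bit at position 0

0


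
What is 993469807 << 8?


0b111011001101110010010101101111 << 8 = 0b11101100110111001001010110111100000000 = 254328270592

254328270592


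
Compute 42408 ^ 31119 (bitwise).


0b1010010110101000 ^ 0b111100110001111 = 0b1101110000100111 = 56359

56359


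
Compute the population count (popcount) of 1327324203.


0b1001111000111010101110000101011 has 17 set bits

17


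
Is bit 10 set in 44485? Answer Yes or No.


0b1010110111000101, bit 10 = 1. Yes

Yes


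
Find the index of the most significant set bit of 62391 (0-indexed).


0b1111001110110111. Highest set bit at position 15

15


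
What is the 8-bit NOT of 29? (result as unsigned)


~0b11101 = 0b11100010 = 226 (8-bit unsigned)

226


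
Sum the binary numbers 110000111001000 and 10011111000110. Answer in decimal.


110000111001000 + 10011111000110 = 1000100110001110 = 35214

35214


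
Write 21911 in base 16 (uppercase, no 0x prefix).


21911 = 5597 hex

5597


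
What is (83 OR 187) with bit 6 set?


Step 1: 83 | 187 = 251
Step 2: 251 | (1 << 6) = 251 | 64 = 251

251


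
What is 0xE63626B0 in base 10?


E63626B0 hex = 3862308528 decimal

3862308528


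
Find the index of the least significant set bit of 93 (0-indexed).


0b1011101. Lowest set bit at position 0

0


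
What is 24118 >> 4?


0b101111000110110 >> 4 = 0b10111100011 = 1507

1507


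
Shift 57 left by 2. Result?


0b111001 << 2 = 0b11100100 = 228

228


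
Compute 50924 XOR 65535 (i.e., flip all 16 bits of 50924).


50924 ^ 65535 = 14611

14611


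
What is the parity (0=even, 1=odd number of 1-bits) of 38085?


0b1001010011000101 has 7 ones => parity 1

1


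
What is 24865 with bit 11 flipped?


24865 ^ (1 << 11) = 24865 ^ 2048 = 26913

26913


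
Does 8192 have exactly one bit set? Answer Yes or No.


0b10000000000000. Only one bit set => Yes

Yes


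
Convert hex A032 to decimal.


A032 hex = 41010 decimal

41010


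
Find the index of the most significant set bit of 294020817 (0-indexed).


0b10001100001100110011011010001. Highest set bit at position 28

28


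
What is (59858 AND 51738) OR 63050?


Step 1: 59858 & 51738 = 51218
Step 2: 51218 | 63050 = 65114

65114


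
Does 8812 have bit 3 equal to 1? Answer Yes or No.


0b10001001101100, bit 3 = 1. Yes

Yes


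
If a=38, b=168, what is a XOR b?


38 ^ 168 = 142

142


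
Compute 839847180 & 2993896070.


0b110010000011110000110100001100 & 0b10110010011100110011101010000110 = 0b110010000000110000100000000100 = 839059460

839059460


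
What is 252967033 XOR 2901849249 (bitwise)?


0b1111000100111111100001111001 ^ 0b10101100111101101011010010100001 = 0b10100011111001010100110011011000 = 2749713624

2749713624


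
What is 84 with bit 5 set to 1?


84 | (1 << 5) = 84 | 32 = 116

116


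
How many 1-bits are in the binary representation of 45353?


0b1011000100101001 has 7 set bits

7


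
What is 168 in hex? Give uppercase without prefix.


168 = A8 hex

A8


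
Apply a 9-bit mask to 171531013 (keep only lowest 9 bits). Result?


171531013 & 511 = 261

261


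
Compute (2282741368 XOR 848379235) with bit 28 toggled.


Step 1: 2282741368 ^ 848379235 = 3130975003
Step 2: 3130975003 ^ (1 << 28) = 3130975003 ^ 268435456 = 2862539547

2862539547


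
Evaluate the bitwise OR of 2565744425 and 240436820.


0b10011000111011100010011100101001 | 0b1110010101001100011001010100 = 0b10011110111111101110011101111101 = 2667505533

2667505533


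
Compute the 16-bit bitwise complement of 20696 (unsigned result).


~0b101000011011000 = 0b1010111100100111 = 44839 (16-bit unsigned)

44839


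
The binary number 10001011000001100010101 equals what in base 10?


10001011000001100010101 in decimal = 4555541

4555541


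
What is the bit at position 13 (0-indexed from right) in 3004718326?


0b10110011000110000101110011110110, position 13 = 0

0


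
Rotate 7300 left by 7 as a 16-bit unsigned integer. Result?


Rotate 0b1110010000100 left by 7 (16-bit) = 0b100001000001110 = 16910

16910


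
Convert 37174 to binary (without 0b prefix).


37174 = 1001000100110110 in binary

1001000100110110


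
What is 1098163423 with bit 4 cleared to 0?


1098163423 & ~(1 << 4) = 1098163407

1098163407


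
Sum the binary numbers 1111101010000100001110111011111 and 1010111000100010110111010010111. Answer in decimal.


1111101010000100001110111011111 + 1010111000100010110111010010111 = 11010100010100111000110001110110 = 3562245238

3562245238


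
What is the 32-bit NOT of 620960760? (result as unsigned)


~0b100101000000110001101111111000 = 0b11011010111111001110010000000111 = 3674006535 (32-bit unsigned)

3674006535


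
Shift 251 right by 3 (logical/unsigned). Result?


0b11111011 >> 3 = 0b11111 = 31

31


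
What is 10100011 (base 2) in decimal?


10100011 in decimal = 163

163


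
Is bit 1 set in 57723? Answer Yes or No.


0b1110000101111011, bit 1 = 1. Yes

Yes


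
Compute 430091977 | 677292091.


0b11001101000101010111011001001 | 0b101000010111101010100000111011 = 0b111001111111101010111011111011 = 972992251

972992251


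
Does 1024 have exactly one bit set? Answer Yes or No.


0b10000000000. Only one bit set => Yes

Yes


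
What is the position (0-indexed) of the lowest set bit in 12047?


0b10111100001111. Lowest set bit at position 0

0


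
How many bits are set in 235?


0b11101011 has 6 set bits

6


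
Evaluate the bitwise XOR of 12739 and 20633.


0b11000111000011 ^ 0b101000010011001 = 0b110000101011010 = 24922

24922


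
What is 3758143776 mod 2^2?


3758143776 & 3 = 0

0


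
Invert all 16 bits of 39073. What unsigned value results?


39073 ^ 65535 = 26462

26462


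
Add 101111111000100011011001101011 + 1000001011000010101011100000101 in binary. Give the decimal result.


101111111000100011011001101011 + 1000001011000010101011100000101 = 1110001010000111000110101110000 = 1900252528

1900252528


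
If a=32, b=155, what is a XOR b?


32 ^ 155 = 187

187


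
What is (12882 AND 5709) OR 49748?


Step 1: 12882 & 5709 = 4672
Step 2: 4672 | 49748 = 53844

53844


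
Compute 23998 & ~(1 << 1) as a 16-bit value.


23998 & ~(1 << 1) = 23996

23996


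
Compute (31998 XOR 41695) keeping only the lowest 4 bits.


Step 1: 31998 ^ 41695 = 56865
Step 2: 56865 & 15 = 1

1


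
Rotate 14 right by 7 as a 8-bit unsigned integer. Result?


Rotate 0b1110 right by 7 (8-bit) = 0b11100 = 28

28


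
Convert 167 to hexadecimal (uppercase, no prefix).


167 = A7 hex

A7


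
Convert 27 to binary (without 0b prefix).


27 = 11011 in binary

11011


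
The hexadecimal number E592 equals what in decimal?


E592 hex = 58770 decimal

58770


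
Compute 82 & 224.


0b1010010 & 0b11100000 = 0b1000000 = 64

64


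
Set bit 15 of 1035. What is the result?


1035 | (1 << 15) = 1035 | 32768 = 33803

33803


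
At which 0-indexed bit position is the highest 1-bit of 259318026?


0b1111011101001110000100001010. Highest set bit at position 27

27


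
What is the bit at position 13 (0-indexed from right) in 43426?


0b1010100110100010, position 13 = 1

1


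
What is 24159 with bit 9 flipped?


24159 ^ (1 << 9) = 24159 ^ 512 = 23647

23647


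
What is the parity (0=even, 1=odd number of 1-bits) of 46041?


0b1011001111011001 has 10 ones => parity 0

0


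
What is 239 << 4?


0b11101111 << 4 = 0b111011110000 = 3824

3824


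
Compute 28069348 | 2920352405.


0b1101011000100110111100100 | 0b10101110000100010000101010010101 = 0b10101111101111010100111111110101 = 2948419573

2948419573


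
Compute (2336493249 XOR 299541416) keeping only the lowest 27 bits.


Step 1: 2336493249 ^ 299541416 = 2594090345
Step 2: 2594090345 & 134217727 = 43953513

43953513


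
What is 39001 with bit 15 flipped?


39001 ^ (1 << 15) = 39001 ^ 32768 = 6233

6233


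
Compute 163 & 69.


0b10100011 & 0b1000101 = 0b1 = 1

1


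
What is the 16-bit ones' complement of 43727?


43727 ^ 65535 = 21808

21808


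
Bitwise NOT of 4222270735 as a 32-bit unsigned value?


~0b11111011101010101011110100001111 = 0b100010101010100001011110000 = 72696560 (32-bit unsigned)

72696560


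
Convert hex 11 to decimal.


11 hex = 17 decimal

17


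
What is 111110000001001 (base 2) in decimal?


111110000001001 in decimal = 31753

31753


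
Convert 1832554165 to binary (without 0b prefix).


1832554165 = 1101101001110101000111010110101 in binary

1101101001110101000111010110101


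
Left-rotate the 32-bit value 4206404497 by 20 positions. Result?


Rotate 0b11111010101110001010001110010001 left by 20 (32-bit) = 0b111001000111111010101110001010 = 958376842

958376842


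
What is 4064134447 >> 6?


0b11110010001111011100010100101111 >> 6 = 0b11110010001111011100010100 = 63502100

63502100


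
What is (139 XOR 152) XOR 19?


Step 1: 139 ^ 152 = 19
Step 2: 19 ^ 19 = 0

0


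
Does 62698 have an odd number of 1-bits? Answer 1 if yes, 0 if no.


0b1111010011101010 has 10 ones => parity 0

0


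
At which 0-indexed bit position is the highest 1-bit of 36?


0b100100. Highest set bit at position 5

5


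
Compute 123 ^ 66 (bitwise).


0b1111011 ^ 0b1000010 = 0b111001 = 57

57


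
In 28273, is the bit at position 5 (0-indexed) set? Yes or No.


0b110111001110001, bit 5 = 1. Yes

Yes


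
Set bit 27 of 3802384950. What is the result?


3802384950 | (1 << 27) = 3802384950 | 134217728 = 3936602678

3936602678


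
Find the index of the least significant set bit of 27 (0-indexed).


0b11011. Lowest set bit at position 0

0


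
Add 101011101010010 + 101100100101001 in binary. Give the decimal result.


101011101010010 + 101100100101001 = 1011000001111011 = 45179

45179


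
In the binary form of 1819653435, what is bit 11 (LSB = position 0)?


0b1101100011101011011010100111011, position 11 = 0

0


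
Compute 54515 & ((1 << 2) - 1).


54515 & 3 = 3

3


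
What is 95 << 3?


0b1011111 << 3 = 0b1011111000 = 760

760


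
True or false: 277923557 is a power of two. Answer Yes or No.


0b10000100100001100011011100101. Multiple bits set => No

No


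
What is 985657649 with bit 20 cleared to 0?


985657649 & ~(1 << 20) = 984609073

984609073


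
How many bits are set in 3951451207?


0b11101011100001100101110001000111 has 17 set bits

17


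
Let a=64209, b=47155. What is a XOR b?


64209 ^ 47155 = 17122

17122


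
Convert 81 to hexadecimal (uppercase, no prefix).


81 = 51 hex

51


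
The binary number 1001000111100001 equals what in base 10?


1001000111100001 in decimal = 37345

37345


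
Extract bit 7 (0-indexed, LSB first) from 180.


0b10110100, position 7 = 1

1


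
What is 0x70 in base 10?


70 hex = 112 decimal

112


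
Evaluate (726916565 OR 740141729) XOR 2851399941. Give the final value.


Step 1: 726916565 | 740141729 = 794820597
Step 2: 794820597 ^ 2851399941 = 2259359472

2259359472


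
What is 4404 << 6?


0b1000100110100 << 6 = 0b1000100110100000000 = 281856

281856


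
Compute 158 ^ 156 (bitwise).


0b10011110 ^ 0b10011100 = 0b10 = 2

2


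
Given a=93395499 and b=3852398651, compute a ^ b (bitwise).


93395499 ^ 3852398651 = 3759139344

3759139344


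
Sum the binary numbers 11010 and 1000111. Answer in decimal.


11010 + 1000111 = 1100001 = 97

97


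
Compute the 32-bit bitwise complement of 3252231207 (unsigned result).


~0b11000001110110010001110000100111 = 0b111110001001101110001111011000 = 1042736088 (32-bit unsigned)

1042736088


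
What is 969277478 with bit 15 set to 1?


969277478 | (1 << 15) = 969277478 | 32768 = 969310246

969310246


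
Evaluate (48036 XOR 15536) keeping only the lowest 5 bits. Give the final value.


Step 1: 48036 ^ 15536 = 34580
Step 2: 34580 & 31 = 20

20


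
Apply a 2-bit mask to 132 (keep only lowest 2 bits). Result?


132 & 3 = 0

0


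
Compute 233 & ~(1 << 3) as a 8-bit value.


233 & ~(1 << 3) = 225

225


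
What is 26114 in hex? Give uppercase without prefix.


26114 = 6602 hex

6602


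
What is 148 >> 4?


0b10010100 >> 4 = 0b1001 = 9

9


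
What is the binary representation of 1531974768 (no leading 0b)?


1531974768 = 1011011010100000001010001110000 in binary

1011011010100000001010001110000


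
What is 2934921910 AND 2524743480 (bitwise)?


0b10101110111011110101101010110110 & 0b10010110011111001000011100111000 = 0b10000110011011000000001000110000 = 2255225392

2255225392


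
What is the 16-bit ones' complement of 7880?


7880 ^ 65535 = 57655

57655


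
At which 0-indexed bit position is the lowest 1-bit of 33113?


0b1000000101011001. Lowest set bit at position 0

0


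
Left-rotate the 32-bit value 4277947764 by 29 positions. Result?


Rotate 0b11111110111111000100110101110100 left by 29 (32-bit) = 0b10011111110111111000100110101110 = 2682227118

2682227118


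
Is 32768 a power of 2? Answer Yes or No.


0b1000000000000000. Only one bit set => Yes

Yes


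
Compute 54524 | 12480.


0b1101010011111100 | 0b11000011000000 = 0b1111010011111100 = 62716

62716
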